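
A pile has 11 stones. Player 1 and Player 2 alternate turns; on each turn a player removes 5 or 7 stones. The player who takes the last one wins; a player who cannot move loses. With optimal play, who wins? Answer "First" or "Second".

Mark each pile size as W (mover wins) or L (mover loses):
i:   0  1  2  3  4  5  6  7  8  9 10 11
     L  L  L  L  L  W  W  W  W  W  W  W
Position 11 is W, so the first player wins.

First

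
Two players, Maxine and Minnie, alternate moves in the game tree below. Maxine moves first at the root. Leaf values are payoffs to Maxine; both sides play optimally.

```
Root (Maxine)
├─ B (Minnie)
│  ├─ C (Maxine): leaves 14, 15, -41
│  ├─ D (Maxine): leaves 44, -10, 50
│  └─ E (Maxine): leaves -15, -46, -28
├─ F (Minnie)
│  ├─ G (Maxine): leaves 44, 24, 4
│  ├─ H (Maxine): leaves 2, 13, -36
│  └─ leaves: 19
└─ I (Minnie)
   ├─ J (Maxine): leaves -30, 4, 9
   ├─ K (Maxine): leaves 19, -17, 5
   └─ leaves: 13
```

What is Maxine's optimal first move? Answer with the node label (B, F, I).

C (Maxine): max(14, 15, -41) = 15
D (Maxine): max(44, -10, 50) = 50
E (Maxine): max(-15, -46, -28) = -15
B (Minnie): min(15, 50, -15) = -15
G (Maxine): max(44, 24, 4) = 44
H (Maxine): max(2, 13, -36) = 13
F (Minnie): min(44, 13, 19) = 13
J (Maxine): max(-30, 4, 9) = 9
K (Maxine): max(19, -17, 5) = 19
I (Minnie): min(9, 19, 13) = 9
Root (Maxine): max(-15, 13, 9) = 13
Maxine picks the child with the highest value: F (value 13).

F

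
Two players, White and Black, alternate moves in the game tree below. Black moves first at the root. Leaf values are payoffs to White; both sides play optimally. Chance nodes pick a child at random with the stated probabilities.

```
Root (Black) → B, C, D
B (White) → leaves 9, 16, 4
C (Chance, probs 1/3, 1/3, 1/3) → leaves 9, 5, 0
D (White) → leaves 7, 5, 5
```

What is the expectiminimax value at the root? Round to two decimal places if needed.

B (White): max(9, 16, 4) = 16
C (Chance): 1/3·9 + 1/3·5 + 1/3·0 = 4.67
D (White): max(7, 5, 5) = 7
Root (Black): min(16, 4.67, 7) = 4.67

4.67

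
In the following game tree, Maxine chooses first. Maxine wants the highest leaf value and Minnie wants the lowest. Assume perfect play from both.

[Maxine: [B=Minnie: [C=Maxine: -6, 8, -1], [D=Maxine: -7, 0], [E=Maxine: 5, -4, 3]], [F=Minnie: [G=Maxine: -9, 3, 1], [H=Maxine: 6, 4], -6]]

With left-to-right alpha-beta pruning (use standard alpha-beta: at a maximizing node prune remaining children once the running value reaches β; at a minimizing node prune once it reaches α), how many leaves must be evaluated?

C [α=-∞,β=+∞]: v=8
D [α=-∞,β=8]: v=0
E [α=-∞,β=0]: v=5 after child 1 ≥ β → β-cutoff, skip 2
B [α=-∞,β=+∞]: v=0
G [α=0,β=+∞]: v=3
H [α=0,β=3]: v=6 after child 1 ≥ β → β-cutoff, skip 1
F [α=0,β=+∞]: v=-6
Root [α=-∞,β=+∞]: v=0
Leaves evaluated: 11 of 14.

11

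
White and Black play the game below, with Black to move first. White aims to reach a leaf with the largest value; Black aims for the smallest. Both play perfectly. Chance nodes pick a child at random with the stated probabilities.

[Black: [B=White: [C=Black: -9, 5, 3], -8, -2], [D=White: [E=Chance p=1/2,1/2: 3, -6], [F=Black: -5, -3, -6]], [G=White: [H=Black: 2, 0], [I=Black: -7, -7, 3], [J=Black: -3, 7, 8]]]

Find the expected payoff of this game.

-2

C (Black): min(-9, 5, 3) = -9
B (White): max(-9, -8, -2) = -2
E (Chance): 1/2·3 + 1/2·-6 = -1.5
F (Black): min(-5, -3, -6) = -6
D (White): max(-1.5, -6) = -1.5
H (Black): min(2, 0) = 0
I (Black): min(-7, -7, 3) = -7
J (Black): min(-3, 7, 8) = -3
G (White): max(0, -7, -3) = 0
Root (Black): min(-2, -1.5, 0) = -2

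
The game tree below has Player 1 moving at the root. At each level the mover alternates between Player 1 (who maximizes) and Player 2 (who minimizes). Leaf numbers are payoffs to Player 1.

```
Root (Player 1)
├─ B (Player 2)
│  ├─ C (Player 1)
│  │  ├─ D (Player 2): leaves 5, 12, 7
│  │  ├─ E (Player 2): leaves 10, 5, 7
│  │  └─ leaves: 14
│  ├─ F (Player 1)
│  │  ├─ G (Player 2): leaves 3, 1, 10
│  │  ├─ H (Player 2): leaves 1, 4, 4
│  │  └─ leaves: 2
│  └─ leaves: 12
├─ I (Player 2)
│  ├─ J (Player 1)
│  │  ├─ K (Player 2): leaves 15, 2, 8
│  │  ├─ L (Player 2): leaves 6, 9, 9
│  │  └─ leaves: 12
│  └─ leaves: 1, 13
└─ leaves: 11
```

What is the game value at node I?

K: min(15, 2, 8) = 2
L: min(6, 9, 9) = 6
J: max(2, 6, 12) = 12
I: min(12, 1, 13) = 1

1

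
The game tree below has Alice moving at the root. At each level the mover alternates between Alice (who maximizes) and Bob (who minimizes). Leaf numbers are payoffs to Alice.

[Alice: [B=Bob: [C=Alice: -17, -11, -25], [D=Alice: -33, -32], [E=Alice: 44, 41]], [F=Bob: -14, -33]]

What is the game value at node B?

C: max(-17, -11, -25) = -11
D: max(-33, -32) = -32
E: max(44, 41) = 44
B: min(-11, -32, 44) = -32

-32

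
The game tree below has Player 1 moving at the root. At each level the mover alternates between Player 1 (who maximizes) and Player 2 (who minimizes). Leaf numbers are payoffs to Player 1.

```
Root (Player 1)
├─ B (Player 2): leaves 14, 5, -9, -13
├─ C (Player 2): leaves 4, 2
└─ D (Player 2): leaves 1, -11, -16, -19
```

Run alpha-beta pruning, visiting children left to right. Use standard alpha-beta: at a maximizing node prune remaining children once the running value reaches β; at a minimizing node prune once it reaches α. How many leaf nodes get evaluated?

7

B [α=-∞,β=+∞]: v=-13
C [α=-13,β=+∞]: v=2
D [α=2,β=+∞]: v=1 after child 1 ≤ α → α-cutoff, skip 3
Root [α=-∞,β=+∞]: v=2
Leaves evaluated: 7 of 10.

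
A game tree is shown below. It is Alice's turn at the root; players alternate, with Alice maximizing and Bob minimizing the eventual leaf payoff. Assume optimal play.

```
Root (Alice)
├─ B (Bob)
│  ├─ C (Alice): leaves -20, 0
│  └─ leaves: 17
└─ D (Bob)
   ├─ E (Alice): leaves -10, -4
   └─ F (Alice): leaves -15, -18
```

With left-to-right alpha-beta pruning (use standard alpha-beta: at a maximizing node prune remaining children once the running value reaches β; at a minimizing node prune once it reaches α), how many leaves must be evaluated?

C [α=-∞,β=+∞]: v=0
B [α=-∞,β=+∞]: v=0
E [α=0,β=+∞]: v=-4
D [α=0,β=+∞]: v=-4 after child 1 ≤ α → α-cutoff, skip 1
Root [α=-∞,β=+∞]: v=0
Leaves evaluated: 5 of 7.

5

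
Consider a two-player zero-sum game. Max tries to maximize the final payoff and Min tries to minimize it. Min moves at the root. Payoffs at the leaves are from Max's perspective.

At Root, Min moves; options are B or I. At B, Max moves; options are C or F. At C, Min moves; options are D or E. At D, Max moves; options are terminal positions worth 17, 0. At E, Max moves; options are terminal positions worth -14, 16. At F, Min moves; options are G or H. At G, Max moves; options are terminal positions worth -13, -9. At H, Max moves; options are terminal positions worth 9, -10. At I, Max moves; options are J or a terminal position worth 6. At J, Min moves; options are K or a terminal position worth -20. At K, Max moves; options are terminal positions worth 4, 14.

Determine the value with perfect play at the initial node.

6

D (Max): max(17, 0) = 17
E (Max): max(-14, 16) = 16
C (Min): min(17, 16) = 16
G (Max): max(-13, -9) = -9
H (Max): max(9, -10) = 9
F (Min): min(-9, 9) = -9
B (Max): max(16, -9) = 16
K (Max): max(4, 14) = 14
J (Min): min(14, -20) = -20
I (Max): max(-20, 6) = 6
Root (Min): min(16, 6) = 6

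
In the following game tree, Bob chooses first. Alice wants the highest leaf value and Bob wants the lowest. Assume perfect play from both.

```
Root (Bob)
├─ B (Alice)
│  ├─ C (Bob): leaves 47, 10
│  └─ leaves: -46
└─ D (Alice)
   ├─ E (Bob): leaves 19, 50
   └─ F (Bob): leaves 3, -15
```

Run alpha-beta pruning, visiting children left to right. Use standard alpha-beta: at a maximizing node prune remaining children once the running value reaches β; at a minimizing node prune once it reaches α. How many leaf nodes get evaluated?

5

C [α=-∞,β=+∞]: v=10
B [α=-∞,β=+∞]: v=10
E [α=-∞,β=10]: v=19
D [α=-∞,β=10]: v=19 after child 1 ≥ β → β-cutoff, skip 1
Root [α=-∞,β=+∞]: v=10
Leaves evaluated: 5 of 7.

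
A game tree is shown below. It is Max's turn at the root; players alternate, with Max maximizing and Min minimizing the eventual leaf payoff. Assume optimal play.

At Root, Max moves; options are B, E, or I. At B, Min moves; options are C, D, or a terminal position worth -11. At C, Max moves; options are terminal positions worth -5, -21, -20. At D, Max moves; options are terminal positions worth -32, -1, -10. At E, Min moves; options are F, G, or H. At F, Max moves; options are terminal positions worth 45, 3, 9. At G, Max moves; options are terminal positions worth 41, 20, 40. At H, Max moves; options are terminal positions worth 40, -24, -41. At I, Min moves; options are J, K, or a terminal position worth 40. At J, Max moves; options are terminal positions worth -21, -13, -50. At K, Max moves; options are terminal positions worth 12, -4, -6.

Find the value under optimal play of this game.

C (Max): max(-5, -21, -20) = -5
D (Max): max(-32, -1, -10) = -1
B (Min): min(-5, -1, -11) = -11
F (Max): max(45, 3, 9) = 45
G (Max): max(41, 20, 40) = 41
H (Max): max(40, -24, -41) = 40
E (Min): min(45, 41, 40) = 40
J (Max): max(-21, -13, -50) = -13
K (Max): max(12, -4, -6) = 12
I (Min): min(-13, 12, 40) = -13
Root (Max): max(-11, 40, -13) = 40

40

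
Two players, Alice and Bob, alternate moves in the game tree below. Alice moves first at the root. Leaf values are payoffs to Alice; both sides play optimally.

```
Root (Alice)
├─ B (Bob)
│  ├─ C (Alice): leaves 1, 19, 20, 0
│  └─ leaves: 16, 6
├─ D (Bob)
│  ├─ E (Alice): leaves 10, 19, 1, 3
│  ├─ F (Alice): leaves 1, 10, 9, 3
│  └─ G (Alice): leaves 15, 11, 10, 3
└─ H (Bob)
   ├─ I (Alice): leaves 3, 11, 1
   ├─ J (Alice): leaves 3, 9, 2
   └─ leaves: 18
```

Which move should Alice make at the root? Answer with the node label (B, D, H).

D

C (Alice): max(1, 19, 20, 0) = 20
B (Bob): min(20, 16, 6) = 6
E (Alice): max(10, 19, 1, 3) = 19
F (Alice): max(1, 10, 9, 3) = 10
G (Alice): max(15, 11, 10, 3) = 15
D (Bob): min(19, 10, 15) = 10
I (Alice): max(3, 11, 1) = 11
J (Alice): max(3, 9, 2) = 9
H (Bob): min(11, 9, 18) = 9
Root (Alice): max(6, 10, 9) = 10
Alice picks the child with the highest value: D (value 10).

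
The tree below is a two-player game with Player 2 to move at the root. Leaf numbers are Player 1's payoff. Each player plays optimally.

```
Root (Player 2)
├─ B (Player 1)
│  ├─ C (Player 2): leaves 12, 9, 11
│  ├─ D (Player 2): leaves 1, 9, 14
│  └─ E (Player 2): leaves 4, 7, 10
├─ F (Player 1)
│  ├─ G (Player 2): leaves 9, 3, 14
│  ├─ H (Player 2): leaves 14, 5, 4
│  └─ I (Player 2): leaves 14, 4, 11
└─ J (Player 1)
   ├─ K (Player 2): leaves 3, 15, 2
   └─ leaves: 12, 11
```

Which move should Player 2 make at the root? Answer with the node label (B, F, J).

F

C (Player 2): min(12, 9, 11) = 9
D (Player 2): min(1, 9, 14) = 1
E (Player 2): min(4, 7, 10) = 4
B (Player 1): max(9, 1, 4) = 9
G (Player 2): min(9, 3, 14) = 3
H (Player 2): min(14, 5, 4) = 4
I (Player 2): min(14, 4, 11) = 4
F (Player 1): max(3, 4, 4) = 4
K (Player 2): min(3, 15, 2) = 2
J (Player 1): max(2, 12, 11) = 12
Root (Player 2): min(9, 4, 12) = 4
Player 2 picks the child with the lowest value: F (value 4).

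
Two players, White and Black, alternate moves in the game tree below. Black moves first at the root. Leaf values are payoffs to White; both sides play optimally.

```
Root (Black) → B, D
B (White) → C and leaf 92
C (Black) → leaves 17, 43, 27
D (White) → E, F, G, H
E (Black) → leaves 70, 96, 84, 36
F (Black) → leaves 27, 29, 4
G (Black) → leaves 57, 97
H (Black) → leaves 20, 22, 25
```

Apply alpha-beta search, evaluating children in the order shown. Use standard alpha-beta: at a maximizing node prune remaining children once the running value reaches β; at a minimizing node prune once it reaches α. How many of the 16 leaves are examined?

C [α=-∞,β=+∞]: v=17
B [α=-∞,β=+∞]: v=92
E [α=-∞,β=92]: v=36
F [α=36,β=92]: v=27 after child 1 ≤ α → α-cutoff, skip 2
G [α=36,β=92]: v=57
H [α=57,β=92]: v=20 after child 1 ≤ α → α-cutoff, skip 2
D [α=-∞,β=92]: v=57
Root [α=-∞,β=+∞]: v=57
Leaves evaluated: 12 of 16.

12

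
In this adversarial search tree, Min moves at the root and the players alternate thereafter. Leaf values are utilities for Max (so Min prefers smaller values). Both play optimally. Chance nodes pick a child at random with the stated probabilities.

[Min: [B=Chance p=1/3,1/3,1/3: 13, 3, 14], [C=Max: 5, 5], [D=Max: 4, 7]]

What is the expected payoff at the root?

5

B (Chance): 1/3·13 + 1/3·3 + 1/3·14 = 10
C (Max): max(5, 5) = 5
D (Max): max(4, 7) = 7
Root (Min): min(10, 5, 7) = 5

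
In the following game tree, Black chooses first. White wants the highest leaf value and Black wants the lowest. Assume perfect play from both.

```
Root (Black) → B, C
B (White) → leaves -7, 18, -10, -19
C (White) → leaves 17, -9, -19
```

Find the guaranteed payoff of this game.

17

B (White): max(-7, 18, -10, -19) = 18
C (White): max(17, -9, -19) = 17
Root (Black): min(18, 17) = 17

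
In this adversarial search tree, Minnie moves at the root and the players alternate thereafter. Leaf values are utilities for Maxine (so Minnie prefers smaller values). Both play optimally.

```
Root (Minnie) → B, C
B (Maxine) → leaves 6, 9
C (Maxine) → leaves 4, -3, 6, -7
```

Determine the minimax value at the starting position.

B (Maxine): max(6, 9) = 9
C (Maxine): max(4, -3, 6, -7) = 6
Root (Minnie): min(9, 6) = 6

6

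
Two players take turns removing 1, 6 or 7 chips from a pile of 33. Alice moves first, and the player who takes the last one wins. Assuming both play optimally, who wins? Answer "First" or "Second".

W/L table (W = player to move can force a win):
i:   0  1  2  3  4  5  6  7  8  9 10 11 12 13 14 15 16 17 18 19 20 21 22 23 24 25 26 27 28 29 30 31 32 33
     L  W  L  W  L  W  W  W  W  W  W  W  L  W  L  W  L  W  W  W  W  W  W  W  L  W  L  W  L  W  W  W  W  W
Position 33 is W, so the first player wins.

First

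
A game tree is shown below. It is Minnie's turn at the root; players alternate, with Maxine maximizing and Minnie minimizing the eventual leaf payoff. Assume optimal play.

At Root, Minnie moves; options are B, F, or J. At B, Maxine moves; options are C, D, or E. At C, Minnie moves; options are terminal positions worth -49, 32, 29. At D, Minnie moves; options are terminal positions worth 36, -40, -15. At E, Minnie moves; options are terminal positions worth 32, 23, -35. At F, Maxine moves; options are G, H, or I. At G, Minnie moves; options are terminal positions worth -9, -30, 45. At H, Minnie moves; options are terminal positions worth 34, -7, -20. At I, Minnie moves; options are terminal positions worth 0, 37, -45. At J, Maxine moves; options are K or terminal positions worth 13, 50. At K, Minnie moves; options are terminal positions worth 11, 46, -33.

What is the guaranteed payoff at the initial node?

-35

C (Minnie): min(-49, 32, 29) = -49
D (Minnie): min(36, -40, -15) = -40
E (Minnie): min(32, 23, -35) = -35
B (Maxine): max(-49, -40, -35) = -35
G (Minnie): min(-9, -30, 45) = -30
H (Minnie): min(34, -7, -20) = -20
I (Minnie): min(0, 37, -45) = -45
F (Maxine): max(-30, -20, -45) = -20
K (Minnie): min(11, 46, -33) = -33
J (Maxine): max(-33, 13, 50) = 50
Root (Minnie): min(-35, -20, 50) = -35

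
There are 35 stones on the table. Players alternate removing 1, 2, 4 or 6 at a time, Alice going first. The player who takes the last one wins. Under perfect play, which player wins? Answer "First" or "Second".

Second

Mark each pile size as W (mover wins) or L (mover loses):
i:   0  1  2  3  4  5  6  7  8  9 10 11 12 13 14 15 16 17 18 19 20 21 22 23 24 25 26 27 28 29 30 31 32 33 34 35
     L  W  W  L  W  W  W  W  L  W  W  L  W  W  W  W  L  W  W  L  W  W  W  W  L  W  W  L  W  W  W  W  L  W  W  L
Position 35 is L, so the second player wins.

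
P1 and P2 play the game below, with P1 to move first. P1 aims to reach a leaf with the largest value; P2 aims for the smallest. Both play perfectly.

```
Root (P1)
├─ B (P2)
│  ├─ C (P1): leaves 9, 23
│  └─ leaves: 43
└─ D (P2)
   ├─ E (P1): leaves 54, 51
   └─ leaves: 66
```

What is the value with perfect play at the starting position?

C (P1): max(9, 23) = 23
B (P2): min(23, 43) = 23
E (P1): max(54, 51) = 54
D (P2): min(54, 66) = 54
Root (P1): max(23, 54) = 54

54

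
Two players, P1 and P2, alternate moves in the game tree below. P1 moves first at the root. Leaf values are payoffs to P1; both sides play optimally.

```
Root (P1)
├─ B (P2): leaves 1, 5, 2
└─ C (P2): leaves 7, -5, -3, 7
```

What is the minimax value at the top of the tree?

B (P2): min(1, 5, 2) = 1
C (P2): min(7, -5, -3, 7) = -5
Root (P1): max(1, -5) = 1

1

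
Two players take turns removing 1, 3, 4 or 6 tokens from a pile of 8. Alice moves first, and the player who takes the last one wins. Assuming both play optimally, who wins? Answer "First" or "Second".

i:   0  1  2  3  4  5  6  7  8
     L  W  L  W  W  W  W  L  W
Position 8 is W, so the first player wins.

First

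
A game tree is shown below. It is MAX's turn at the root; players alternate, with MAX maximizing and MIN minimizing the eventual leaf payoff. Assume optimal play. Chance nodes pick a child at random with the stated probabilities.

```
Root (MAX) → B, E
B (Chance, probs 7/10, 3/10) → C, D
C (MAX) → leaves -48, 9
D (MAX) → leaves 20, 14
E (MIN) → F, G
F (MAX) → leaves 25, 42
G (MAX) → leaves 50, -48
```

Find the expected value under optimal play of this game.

42

C (MAX): max(-48, 9) = 9
D (MAX): max(20, 14) = 20
B (Chance): 7/10·9 + 3/10·20 = 12.3
F (MAX): max(25, 42) = 42
G (MAX): max(50, -48) = 50
E (MIN): min(42, 50) = 42
Root (MAX): max(12.3, 42) = 42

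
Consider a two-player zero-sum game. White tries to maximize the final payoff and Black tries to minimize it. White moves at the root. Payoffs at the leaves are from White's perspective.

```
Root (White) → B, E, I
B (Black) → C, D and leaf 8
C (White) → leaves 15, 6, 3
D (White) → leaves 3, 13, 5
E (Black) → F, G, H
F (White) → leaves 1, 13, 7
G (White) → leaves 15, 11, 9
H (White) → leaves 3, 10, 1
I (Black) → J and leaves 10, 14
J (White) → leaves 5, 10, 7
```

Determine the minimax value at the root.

C (White): max(15, 6, 3) = 15
D (White): max(3, 13, 5) = 13
B (Black): min(15, 13, 8) = 8
F (White): max(1, 13, 7) = 13
G (White): max(15, 11, 9) = 15
H (White): max(3, 10, 1) = 10
E (Black): min(13, 15, 10) = 10
J (White): max(5, 10, 7) = 10
I (Black): min(10, 10, 14) = 10
Root (White): max(8, 10, 10) = 10

10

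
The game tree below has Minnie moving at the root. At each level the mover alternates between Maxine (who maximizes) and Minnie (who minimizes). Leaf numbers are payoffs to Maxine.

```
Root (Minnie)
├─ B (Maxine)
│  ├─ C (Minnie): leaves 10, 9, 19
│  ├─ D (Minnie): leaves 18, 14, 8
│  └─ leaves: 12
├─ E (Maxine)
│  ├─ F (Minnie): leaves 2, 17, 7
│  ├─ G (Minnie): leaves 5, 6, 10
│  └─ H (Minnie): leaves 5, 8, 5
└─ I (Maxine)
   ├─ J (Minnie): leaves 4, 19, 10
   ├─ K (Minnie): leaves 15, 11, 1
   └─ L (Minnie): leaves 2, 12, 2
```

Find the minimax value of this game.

4

C (Minnie): min(10, 9, 19) = 9
D (Minnie): min(18, 14, 8) = 8
B (Maxine): max(9, 8, 12) = 12
F (Minnie): min(2, 17, 7) = 2
G (Minnie): min(5, 6, 10) = 5
H (Minnie): min(5, 8, 5) = 5
E (Maxine): max(2, 5, 5) = 5
J (Minnie): min(4, 19, 10) = 4
K (Minnie): min(15, 11, 1) = 1
L (Minnie): min(2, 12, 2) = 2
I (Maxine): max(4, 1, 2) = 4
Root (Minnie): min(12, 5, 4) = 4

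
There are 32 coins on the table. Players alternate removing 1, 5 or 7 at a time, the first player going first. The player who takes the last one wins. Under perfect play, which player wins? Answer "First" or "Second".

Second

Positions where the player to move wins (W) vs loses (L):
i:   0  1  2  3  4  5  6  7  8  9 10 11 12 13 14 15 16 17 18 19 20 21 22 23 24 25 26 27 28 29 30 31 32
     L  W  L  W  L  W  L  W  L  W  L  W  L  W  L  W  L  W  L  W  L  W  L  W  L  W  L  W  L  W  L  W  L
Position 32 is L, so the second player wins.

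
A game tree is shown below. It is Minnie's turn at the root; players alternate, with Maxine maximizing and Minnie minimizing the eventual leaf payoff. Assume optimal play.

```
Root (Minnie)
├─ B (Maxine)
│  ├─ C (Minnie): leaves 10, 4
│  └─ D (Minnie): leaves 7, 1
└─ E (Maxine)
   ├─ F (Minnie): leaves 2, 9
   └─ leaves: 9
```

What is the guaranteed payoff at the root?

4

C (Minnie): min(10, 4) = 4
D (Minnie): min(7, 1) = 1
B (Maxine): max(4, 1) = 4
F (Minnie): min(2, 9) = 2
E (Maxine): max(2, 9) = 9
Root (Minnie): min(4, 9) = 4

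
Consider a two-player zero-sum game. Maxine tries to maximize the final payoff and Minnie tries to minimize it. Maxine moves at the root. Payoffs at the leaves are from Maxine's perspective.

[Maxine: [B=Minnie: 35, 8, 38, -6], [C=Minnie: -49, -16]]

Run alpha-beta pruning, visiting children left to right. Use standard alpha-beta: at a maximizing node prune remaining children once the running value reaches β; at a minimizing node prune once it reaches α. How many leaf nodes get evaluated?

5

B [α=-∞,β=+∞]: v=-6
C [α=-6,β=+∞]: v=-49 after child 1 ≤ α → α-cutoff, skip 1
Root [α=-∞,β=+∞]: v=-6
Leaves evaluated: 5 of 6.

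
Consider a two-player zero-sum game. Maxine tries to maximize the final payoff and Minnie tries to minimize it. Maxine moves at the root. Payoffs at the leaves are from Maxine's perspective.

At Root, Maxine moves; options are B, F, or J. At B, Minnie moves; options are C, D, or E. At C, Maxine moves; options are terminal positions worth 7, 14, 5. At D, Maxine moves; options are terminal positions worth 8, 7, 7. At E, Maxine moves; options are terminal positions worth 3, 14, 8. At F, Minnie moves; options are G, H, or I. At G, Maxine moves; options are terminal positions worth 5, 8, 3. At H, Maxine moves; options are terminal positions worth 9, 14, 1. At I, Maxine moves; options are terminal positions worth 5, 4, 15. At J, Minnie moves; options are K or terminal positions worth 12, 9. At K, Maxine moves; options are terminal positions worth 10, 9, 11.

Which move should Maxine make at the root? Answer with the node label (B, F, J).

J

C (Maxine): max(7, 14, 5) = 14
D (Maxine): max(8, 7, 7) = 8
E (Maxine): max(3, 14, 8) = 14
B (Minnie): min(14, 8, 14) = 8
G (Maxine): max(5, 8, 3) = 8
H (Maxine): max(9, 14, 1) = 14
I (Maxine): max(5, 4, 15) = 15
F (Minnie): min(8, 14, 15) = 8
K (Maxine): max(10, 9, 11) = 11
J (Minnie): min(11, 12, 9) = 9
Root (Maxine): max(8, 8, 9) = 9
Maxine picks the child with the highest value: J (value 9).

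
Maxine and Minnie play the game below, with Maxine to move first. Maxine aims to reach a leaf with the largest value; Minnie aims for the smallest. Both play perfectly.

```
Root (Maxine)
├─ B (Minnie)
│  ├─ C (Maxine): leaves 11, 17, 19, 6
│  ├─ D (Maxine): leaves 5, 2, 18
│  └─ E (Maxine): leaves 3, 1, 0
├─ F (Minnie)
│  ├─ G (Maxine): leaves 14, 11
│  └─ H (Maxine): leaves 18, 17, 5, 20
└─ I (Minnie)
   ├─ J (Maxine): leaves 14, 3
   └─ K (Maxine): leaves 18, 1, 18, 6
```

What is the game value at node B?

3

C: max(11, 17, 19, 6) = 19
D: max(5, 2, 18) = 18
E: max(3, 1, 0) = 3
B: min(19, 18, 3) = 3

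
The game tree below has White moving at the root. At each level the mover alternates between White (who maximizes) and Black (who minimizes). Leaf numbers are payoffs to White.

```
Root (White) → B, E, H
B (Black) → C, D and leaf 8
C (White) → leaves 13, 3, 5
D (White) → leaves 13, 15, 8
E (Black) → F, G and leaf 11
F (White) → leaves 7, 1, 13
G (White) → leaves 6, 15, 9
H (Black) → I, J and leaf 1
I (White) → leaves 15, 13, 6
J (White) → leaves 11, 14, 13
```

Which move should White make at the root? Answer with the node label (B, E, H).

C (White): max(13, 3, 5) = 13
D (White): max(13, 15, 8) = 15
B (Black): min(13, 15, 8) = 8
F (White): max(7, 1, 13) = 13
G (White): max(6, 15, 9) = 15
E (Black): min(13, 15, 11) = 11
I (White): max(15, 13, 6) = 15
J (White): max(11, 14, 13) = 14
H (Black): min(15, 14, 1) = 1
Root (White): max(8, 11, 1) = 11
White picks the child with the highest value: E (value 11).

E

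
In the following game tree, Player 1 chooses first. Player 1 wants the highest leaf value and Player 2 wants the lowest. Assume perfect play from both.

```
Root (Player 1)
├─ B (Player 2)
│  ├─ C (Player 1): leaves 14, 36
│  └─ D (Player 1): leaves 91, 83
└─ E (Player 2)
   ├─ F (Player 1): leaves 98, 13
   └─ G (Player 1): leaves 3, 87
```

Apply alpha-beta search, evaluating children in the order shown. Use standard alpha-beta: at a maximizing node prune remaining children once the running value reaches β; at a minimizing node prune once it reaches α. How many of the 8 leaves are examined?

7

C [α=-∞,β=+∞]: v=36
D [α=-∞,β=36]: v=91 after child 1 ≥ β → β-cutoff, skip 1
B [α=-∞,β=+∞]: v=36
F [α=36,β=+∞]: v=98
G [α=36,β=98]: v=87
E [α=36,β=+∞]: v=87
Root [α=-∞,β=+∞]: v=87
Leaves evaluated: 7 of 8.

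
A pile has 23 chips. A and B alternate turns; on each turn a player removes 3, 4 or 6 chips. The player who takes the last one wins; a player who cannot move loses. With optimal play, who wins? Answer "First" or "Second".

First

i:   0  1  2  3  4  5  6  7  8  9 10 11 12 13 14 15 16 17 18 19 20 21 22 23
     L  L  L  W  W  W  W  W  W  L  L  L  W  W  W  W  W  W  L  L  L  W  W  W
Position 23 is W, so the first player wins.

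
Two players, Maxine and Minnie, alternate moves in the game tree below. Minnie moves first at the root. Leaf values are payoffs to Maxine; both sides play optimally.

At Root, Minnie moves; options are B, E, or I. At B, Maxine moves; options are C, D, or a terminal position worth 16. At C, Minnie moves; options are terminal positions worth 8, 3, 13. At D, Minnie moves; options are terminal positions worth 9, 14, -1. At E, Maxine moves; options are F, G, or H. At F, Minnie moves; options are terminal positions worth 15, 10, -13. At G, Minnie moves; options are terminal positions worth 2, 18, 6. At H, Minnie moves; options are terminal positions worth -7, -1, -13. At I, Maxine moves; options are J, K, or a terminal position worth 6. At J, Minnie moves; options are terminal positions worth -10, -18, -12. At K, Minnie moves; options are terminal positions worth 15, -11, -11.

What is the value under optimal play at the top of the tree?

C (Minnie): min(8, 3, 13) = 3
D (Minnie): min(9, 14, -1) = -1
B (Maxine): max(3, -1, 16) = 16
F (Minnie): min(15, 10, -13) = -13
G (Minnie): min(2, 18, 6) = 2
H (Minnie): min(-7, -1, -13) = -13
E (Maxine): max(-13, 2, -13) = 2
J (Minnie): min(-10, -18, -12) = -18
K (Minnie): min(15, -11, -11) = -11
I (Maxine): max(-18, -11, 6) = 6
Root (Minnie): min(16, 2, 6) = 2

2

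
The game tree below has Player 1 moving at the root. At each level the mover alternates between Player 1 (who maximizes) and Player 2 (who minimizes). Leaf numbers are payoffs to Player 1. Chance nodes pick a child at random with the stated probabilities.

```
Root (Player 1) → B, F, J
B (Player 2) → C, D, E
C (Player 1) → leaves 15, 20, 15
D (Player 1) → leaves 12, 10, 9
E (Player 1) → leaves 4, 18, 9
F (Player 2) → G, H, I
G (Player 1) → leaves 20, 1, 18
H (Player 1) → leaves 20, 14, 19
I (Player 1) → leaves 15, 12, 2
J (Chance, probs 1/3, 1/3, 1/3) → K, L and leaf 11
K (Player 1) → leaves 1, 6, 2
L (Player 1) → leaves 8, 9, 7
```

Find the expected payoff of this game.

15

C (Player 1): max(15, 20, 15) = 20
D (Player 1): max(12, 10, 9) = 12
E (Player 1): max(4, 18, 9) = 18
B (Player 2): min(20, 12, 18) = 12
G (Player 1): max(20, 1, 18) = 20
H (Player 1): max(20, 14, 19) = 20
I (Player 1): max(15, 12, 2) = 15
F (Player 2): min(20, 20, 15) = 15
K (Player 1): max(1, 6, 2) = 6
L (Player 1): max(8, 9, 7) = 9
J (Chance): 1/3·6 + 1/3·9 + 1/3·11 = 8.67
Root (Player 1): max(12, 15, 8.67) = 15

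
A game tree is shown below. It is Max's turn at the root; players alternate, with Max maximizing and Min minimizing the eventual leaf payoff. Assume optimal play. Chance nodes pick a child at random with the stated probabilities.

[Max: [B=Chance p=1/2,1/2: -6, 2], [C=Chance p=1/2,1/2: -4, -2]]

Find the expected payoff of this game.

-2

B (Chance): 1/2·-6 + 1/2·2 = -2
C (Chance): 1/2·-4 + 1/2·-2 = -3
Root (Max): max(-2, -3) = -2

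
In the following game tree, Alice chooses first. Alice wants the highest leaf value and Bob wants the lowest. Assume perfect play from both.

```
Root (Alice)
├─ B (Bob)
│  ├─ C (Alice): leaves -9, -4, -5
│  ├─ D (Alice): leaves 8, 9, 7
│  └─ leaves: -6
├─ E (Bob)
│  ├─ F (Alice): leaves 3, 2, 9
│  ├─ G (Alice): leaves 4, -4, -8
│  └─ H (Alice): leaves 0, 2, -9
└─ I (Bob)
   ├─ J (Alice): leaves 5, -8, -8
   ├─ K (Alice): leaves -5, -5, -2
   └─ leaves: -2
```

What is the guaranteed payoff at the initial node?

2

C (Alice): max(-9, -4, -5) = -4
D (Alice): max(8, 9, 7) = 9
B (Bob): min(-4, 9, -6) = -6
F (Alice): max(3, 2, 9) = 9
G (Alice): max(4, -4, -8) = 4
H (Alice): max(0, 2, -9) = 2
E (Bob): min(9, 4, 2) = 2
J (Alice): max(5, -8, -8) = 5
K (Alice): max(-5, -5, -2) = -2
I (Bob): min(5, -2, -2) = -2
Root (Alice): max(-6, 2, -2) = 2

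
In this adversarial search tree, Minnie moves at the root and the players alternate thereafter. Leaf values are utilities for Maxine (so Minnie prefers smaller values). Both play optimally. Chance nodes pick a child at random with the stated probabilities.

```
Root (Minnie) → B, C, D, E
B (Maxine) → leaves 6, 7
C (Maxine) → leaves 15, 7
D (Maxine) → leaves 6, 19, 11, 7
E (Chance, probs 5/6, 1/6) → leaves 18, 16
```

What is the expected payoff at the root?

B (Maxine): max(6, 7) = 7
C (Maxine): max(15, 7) = 15
D (Maxine): max(6, 19, 11, 7) = 19
E (Chance): 5/6·18 + 1/6·16 = 17.67
Root (Minnie): min(7, 15, 19, 17.67) = 7

7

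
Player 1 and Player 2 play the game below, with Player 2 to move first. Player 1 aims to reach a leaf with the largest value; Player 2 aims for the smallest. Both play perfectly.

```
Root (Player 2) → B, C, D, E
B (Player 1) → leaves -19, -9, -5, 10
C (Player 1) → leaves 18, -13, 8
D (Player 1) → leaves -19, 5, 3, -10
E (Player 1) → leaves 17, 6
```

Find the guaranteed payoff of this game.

5

B (Player 1): max(-19, -9, -5, 10) = 10
C (Player 1): max(18, -13, 8) = 18
D (Player 1): max(-19, 5, 3, -10) = 5
E (Player 1): max(17, 6) = 17
Root (Player 2): min(10, 18, 5, 17) = 5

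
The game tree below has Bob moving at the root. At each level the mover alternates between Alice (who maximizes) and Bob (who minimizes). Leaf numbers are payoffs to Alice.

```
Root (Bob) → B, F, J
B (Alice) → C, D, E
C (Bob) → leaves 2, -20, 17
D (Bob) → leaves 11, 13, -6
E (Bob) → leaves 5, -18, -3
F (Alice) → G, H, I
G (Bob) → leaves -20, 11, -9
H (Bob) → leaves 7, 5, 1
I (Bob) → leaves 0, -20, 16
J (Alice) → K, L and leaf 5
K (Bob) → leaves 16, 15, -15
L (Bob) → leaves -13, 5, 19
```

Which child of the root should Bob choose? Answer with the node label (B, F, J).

C (Bob): min(2, -20, 17) = -20
D (Bob): min(11, 13, -6) = -6
E (Bob): min(5, -18, -3) = -18
B (Alice): max(-20, -6, -18) = -6
G (Bob): min(-20, 11, -9) = -20
H (Bob): min(7, 5, 1) = 1
I (Bob): min(0, -20, 16) = -20
F (Alice): max(-20, 1, -20) = 1
K (Bob): min(16, 15, -15) = -15
L (Bob): min(-13, 5, 19) = -13
J (Alice): max(-15, -13, 5) = 5
Root (Bob): min(-6, 1, 5) = -6
Bob picks the child with the lowest value: B (value -6).

B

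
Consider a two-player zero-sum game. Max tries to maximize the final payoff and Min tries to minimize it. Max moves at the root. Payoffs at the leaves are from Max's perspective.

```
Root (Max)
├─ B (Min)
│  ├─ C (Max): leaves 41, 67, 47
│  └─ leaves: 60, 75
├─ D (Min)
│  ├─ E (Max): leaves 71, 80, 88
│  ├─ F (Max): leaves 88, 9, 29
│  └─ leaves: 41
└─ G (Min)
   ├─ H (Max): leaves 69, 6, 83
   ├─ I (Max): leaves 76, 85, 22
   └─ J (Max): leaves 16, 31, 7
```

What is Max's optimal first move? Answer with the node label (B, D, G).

B

C (Max): max(41, 67, 47) = 67
B (Min): min(67, 60, 75) = 60
E (Max): max(71, 80, 88) = 88
F (Max): max(88, 9, 29) = 88
D (Min): min(88, 88, 41) = 41
H (Max): max(69, 6, 83) = 83
I (Max): max(76, 85, 22) = 85
J (Max): max(16, 31, 7) = 31
G (Min): min(83, 85, 31) = 31
Root (Max): max(60, 41, 31) = 60
Max picks the child with the highest value: B (value 60).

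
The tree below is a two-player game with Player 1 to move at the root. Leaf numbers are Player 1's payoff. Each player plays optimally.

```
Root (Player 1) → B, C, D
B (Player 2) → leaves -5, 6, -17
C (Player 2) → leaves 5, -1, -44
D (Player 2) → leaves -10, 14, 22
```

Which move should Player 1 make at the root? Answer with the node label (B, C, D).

D

B (Player 2): min(-5, 6, -17) = -17
C (Player 2): min(5, -1, -44) = -44
D (Player 2): min(-10, 14, 22) = -10
Root (Player 1): max(-17, -44, -10) = -10
Player 1 picks the child with the highest value: D (value -10).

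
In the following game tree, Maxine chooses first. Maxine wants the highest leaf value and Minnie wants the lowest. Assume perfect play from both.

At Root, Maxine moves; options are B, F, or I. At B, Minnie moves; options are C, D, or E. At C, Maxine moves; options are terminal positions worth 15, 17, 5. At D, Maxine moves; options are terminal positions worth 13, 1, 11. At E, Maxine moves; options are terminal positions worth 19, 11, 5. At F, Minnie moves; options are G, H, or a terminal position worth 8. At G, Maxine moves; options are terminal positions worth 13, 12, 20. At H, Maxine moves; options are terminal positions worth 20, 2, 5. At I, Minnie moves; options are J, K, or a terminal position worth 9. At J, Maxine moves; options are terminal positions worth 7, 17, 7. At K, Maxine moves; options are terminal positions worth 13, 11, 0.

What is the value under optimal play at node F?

G: max(13, 12, 20) = 20
H: max(20, 2, 5) = 20
F: min(20, 20, 8) = 8

8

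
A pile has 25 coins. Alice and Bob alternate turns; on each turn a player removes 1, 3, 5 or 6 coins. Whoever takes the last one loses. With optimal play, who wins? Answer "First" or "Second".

W/L table (W = player to move can force a win):
i:   0  1  2  3  4  5  6  7  8  9 10 11 12 13 14 15 16 17 18 19 20 21 22 23 24 25
     W  L  W  L  W  L  W  W  W  W  W  W  L  W  L  W  L  W  W  W  W  W  W  L  W  L
Position 25 is L, so the second player wins.

Second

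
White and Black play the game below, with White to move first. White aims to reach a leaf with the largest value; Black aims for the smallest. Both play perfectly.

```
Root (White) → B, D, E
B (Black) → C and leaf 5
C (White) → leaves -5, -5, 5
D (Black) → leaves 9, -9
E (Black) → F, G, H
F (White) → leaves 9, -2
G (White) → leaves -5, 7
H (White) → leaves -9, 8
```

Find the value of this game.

7

C (White): max(-5, -5, 5) = 5
B (Black): min(5, 5) = 5
D (Black): min(9, -9) = -9
F (White): max(9, -2) = 9
G (White): max(-5, 7) = 7
H (White): max(-9, 8) = 8
E (Black): min(9, 7, 8) = 7
Root (White): max(5, -9, 7) = 7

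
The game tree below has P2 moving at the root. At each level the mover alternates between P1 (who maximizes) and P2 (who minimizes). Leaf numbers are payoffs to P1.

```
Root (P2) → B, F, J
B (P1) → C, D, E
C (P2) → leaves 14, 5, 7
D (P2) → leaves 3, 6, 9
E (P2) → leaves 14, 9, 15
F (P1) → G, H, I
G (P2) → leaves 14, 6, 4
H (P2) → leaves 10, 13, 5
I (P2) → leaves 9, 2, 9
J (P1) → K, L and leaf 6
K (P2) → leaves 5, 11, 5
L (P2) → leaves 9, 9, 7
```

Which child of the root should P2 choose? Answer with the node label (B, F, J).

C (P2): min(14, 5, 7) = 5
D (P2): min(3, 6, 9) = 3
E (P2): min(14, 9, 15) = 9
B (P1): max(5, 3, 9) = 9
G (P2): min(14, 6, 4) = 4
H (P2): min(10, 13, 5) = 5
I (P2): min(9, 2, 9) = 2
F (P1): max(4, 5, 2) = 5
K (P2): min(5, 11, 5) = 5
L (P2): min(9, 9, 7) = 7
J (P1): max(5, 7, 6) = 7
Root (P2): min(9, 5, 7) = 5
P2 picks the child with the lowest value: F (value 5).

F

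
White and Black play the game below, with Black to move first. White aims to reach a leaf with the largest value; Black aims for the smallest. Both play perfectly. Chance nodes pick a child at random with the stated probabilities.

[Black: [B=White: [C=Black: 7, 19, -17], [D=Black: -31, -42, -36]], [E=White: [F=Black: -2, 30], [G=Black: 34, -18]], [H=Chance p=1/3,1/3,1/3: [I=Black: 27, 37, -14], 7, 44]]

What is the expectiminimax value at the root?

C (Black): min(7, 19, -17) = -17
D (Black): min(-31, -42, -36) = -42
B (White): max(-17, -42) = -17
F (Black): min(-2, 30) = -2
G (Black): min(34, -18) = -18
E (White): max(-2, -18) = -2
I (Black): min(27, 37, -14) = -14
H (Chance): 1/3·-14 + 1/3·7 + 1/3·44 = 12.33
Root (Black): min(-17, -2, 12.33) = -17

-17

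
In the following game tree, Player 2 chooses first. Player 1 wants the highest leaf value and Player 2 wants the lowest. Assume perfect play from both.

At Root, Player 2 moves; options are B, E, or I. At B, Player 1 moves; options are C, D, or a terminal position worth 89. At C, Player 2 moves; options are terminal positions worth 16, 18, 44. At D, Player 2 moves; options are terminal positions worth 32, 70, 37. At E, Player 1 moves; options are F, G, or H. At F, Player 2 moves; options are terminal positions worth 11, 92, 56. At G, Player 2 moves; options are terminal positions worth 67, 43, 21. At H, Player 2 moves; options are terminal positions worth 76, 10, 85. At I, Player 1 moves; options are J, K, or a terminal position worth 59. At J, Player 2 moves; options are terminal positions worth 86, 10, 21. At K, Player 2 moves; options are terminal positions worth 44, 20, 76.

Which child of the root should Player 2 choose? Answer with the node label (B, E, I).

E

C (Player 2): min(16, 18, 44) = 16
D (Player 2): min(32, 70, 37) = 32
B (Player 1): max(16, 32, 89) = 89
F (Player 2): min(11, 92, 56) = 11
G (Player 2): min(67, 43, 21) = 21
H (Player 2): min(76, 10, 85) = 10
E (Player 1): max(11, 21, 10) = 21
J (Player 2): min(86, 10, 21) = 10
K (Player 2): min(44, 20, 76) = 20
I (Player 1): max(10, 20, 59) = 59
Root (Player 2): min(89, 21, 59) = 21
Player 2 picks the child with the lowest value: E (value 21).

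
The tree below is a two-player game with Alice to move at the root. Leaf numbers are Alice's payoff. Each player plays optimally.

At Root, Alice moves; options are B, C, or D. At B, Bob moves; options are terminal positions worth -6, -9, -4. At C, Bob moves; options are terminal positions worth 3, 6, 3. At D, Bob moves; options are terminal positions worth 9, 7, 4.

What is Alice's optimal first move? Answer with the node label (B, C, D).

B (Bob): min(-6, -9, -4) = -9
C (Bob): min(3, 6, 3) = 3
D (Bob): min(9, 7, 4) = 4
Root (Alice): max(-9, 3, 4) = 4
Alice picks the child with the highest value: D (value 4).

D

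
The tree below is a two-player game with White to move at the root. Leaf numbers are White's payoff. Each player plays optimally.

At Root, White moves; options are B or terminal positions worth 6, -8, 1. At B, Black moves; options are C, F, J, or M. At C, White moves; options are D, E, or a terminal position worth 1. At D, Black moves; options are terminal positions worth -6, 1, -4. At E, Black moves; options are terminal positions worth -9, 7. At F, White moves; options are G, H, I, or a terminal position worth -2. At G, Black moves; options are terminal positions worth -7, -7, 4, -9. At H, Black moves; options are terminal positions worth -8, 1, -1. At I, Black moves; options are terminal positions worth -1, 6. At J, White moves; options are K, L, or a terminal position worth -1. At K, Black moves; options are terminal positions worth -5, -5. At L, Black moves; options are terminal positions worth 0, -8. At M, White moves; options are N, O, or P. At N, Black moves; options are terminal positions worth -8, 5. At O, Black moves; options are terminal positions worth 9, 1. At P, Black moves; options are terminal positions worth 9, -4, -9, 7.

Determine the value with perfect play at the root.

D (Black): min(-6, 1, -4) = -6
E (Black): min(-9, 7) = -9
C (White): max(-6, -9, 1) = 1
G (Black): min(-7, -7, 4, -9) = -9
H (Black): min(-8, 1, -1) = -8
I (Black): min(-1, 6) = -1
F (White): max(-9, -8, -1, -2) = -1
K (Black): min(-5, -5) = -5
L (Black): min(0, -8) = -8
J (White): max(-5, -8, -1) = -1
N (Black): min(-8, 5) = -8
O (Black): min(9, 1) = 1
P (Black): min(9, -4, -9, 7) = -9
M (White): max(-8, 1, -9) = 1
B (Black): min(1, -1, -1, 1) = -1
Root (White): max(-1, 6, -8, 1) = 6

6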